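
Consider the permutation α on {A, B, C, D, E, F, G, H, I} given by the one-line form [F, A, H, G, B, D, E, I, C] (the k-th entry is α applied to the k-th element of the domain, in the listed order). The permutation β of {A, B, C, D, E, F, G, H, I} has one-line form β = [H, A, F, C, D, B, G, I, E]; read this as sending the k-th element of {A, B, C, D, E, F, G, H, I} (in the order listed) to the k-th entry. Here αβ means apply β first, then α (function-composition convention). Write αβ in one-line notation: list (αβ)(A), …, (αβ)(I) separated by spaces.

I F D H G A E C B

Chase each element through β then α: A → H → I; B → A → F; C → F → D; D → C → H; E → D → G; F → B → A; G → G → E; H → I → C; I → E → B.
Collecting the images, αβ = [I F D H G A E C B].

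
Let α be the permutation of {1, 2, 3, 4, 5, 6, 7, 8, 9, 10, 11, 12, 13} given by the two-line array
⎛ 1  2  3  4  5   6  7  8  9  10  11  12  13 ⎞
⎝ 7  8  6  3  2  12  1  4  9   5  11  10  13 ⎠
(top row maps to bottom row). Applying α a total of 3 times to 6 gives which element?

Tracing 6 → 12 → … returns to 6 after 8 steps, so 6 lies in an 8-cycle (2 8 4 3 6 12 10 5).
Advancing 3 steps from 6: 6 → 12 → 10 → 5.

5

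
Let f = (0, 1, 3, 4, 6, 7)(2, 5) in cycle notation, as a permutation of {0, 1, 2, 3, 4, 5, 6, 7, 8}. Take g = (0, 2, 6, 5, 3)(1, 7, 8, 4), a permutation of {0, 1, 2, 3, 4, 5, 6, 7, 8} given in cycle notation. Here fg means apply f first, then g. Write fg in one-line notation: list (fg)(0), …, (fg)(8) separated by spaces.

Chase each element through f then g: 0 → 1 → 7; 1 → 3 → 0; 2 → 5 → 3; 3 → 4 → 1; 4 → 6 → 5; 5 → 2 → 6; 6 → 7 → 8; 7 → 0 → 2; 8 → 8 → 4.
Collecting the images, fg = [7 0 3 1 5 6 8 2 4].

7 0 3 1 5 6 8 2 4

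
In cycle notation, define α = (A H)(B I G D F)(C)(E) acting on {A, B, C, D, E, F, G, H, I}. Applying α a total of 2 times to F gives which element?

F lies in the 5-cycle (B I G D F).
Stepping 2 places around the cycle: F → B → I.

I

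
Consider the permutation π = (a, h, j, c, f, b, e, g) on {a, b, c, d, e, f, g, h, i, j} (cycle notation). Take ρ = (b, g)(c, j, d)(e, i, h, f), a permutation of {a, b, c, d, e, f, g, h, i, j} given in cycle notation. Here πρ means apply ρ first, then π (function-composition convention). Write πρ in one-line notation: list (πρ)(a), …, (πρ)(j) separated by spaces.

Chase each element through ρ then π: a → a → h; b → g → a; c → j → c; d → c → f; e → i → i; f → e → g; g → b → e; h → f → b; i → h → j; j → d → d.
So πρ in one-line form is h a c f i g e b j d.

h a c f i g e b j d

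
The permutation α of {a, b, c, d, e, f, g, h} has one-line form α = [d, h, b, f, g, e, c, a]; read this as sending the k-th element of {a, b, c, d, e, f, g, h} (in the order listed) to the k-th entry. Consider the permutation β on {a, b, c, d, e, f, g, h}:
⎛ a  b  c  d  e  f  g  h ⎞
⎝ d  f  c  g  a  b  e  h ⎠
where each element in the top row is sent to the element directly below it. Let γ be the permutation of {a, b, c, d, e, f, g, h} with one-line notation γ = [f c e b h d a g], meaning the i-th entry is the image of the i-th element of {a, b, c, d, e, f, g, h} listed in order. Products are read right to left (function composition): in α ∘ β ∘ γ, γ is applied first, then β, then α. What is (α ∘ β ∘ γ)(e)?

a

(α ∘ β ∘ γ)(e) = α(β(γ(e))). γ(e) = h, then β(h) = h, then α(h) = a, so the result is a.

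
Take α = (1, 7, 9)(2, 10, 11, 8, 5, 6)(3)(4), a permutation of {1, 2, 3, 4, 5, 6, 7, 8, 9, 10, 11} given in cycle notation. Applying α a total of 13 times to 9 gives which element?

9 lies in the 3-cycle (1, 7, 9).
Since the cycle has length 3, α^13 acts on it the same as α^1 (13 mod 3 = 1).
Advancing 1 step from 9: 9 → 1.

1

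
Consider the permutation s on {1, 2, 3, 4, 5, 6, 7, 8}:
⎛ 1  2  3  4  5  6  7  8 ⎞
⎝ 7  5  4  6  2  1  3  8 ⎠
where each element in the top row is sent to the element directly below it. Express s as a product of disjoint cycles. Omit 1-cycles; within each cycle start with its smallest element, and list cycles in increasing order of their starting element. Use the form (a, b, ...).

Start at 1 and follow images: 1 → 7 → 3 → 4 → 6 → 1, giving the cycle (1, 7, 3, 4, 6).
Repeating from the next unused element and collecting all non-trivial cycles gives (1, 7, 3, 4, 6)(2, 5).

(1, 7, 3, 4, 6)(2, 5)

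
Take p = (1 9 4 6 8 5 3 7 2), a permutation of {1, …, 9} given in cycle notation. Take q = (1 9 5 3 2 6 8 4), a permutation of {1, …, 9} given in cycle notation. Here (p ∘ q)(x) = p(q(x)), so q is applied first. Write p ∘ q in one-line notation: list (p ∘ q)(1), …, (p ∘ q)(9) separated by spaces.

4 8 1 9 7 5 2 6 3

Chase each element through q then p: 1 → 9 → 4; 2 → 6 → 8; 3 → 2 → 1; 4 → 1 → 9; 5 → 3 → 7; 6 → 8 → 5; 7 → 7 → 2; 8 → 4 → 6; 9 → 5 → 3.
Collecting the images, p ∘ q = [4 8 1 9 7 5 2 6 3].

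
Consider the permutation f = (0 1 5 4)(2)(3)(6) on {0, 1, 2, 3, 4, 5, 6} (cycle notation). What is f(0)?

Within (0 1 5 4), 0 ↦ 1.

1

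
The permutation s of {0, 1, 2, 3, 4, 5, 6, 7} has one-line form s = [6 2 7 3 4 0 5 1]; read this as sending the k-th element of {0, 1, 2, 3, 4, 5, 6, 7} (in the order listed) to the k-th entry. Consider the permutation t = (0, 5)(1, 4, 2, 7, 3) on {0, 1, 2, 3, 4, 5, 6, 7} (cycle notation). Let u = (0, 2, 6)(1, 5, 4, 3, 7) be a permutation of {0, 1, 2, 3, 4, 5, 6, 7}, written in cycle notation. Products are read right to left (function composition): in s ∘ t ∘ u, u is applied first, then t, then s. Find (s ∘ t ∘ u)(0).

(s ∘ t ∘ u)(0) = s(t(u(0))). u(0) = 2, then t(2) = 7, then s(7) = 1, so the result is 1.

1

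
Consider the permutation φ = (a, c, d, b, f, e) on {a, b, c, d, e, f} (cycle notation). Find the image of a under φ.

a appears in (a, c, d, b, f, e); the next entry (wrapping around) is c.

c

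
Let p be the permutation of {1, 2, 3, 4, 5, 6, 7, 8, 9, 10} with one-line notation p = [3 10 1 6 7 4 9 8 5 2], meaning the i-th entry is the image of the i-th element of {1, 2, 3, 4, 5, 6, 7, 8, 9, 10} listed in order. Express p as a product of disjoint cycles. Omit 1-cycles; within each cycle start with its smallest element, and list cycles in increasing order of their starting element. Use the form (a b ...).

Iterating p from 1 gives 1 → 3 → 1; that is the 2-cycle (1 3).
Repeating from the next unused element and collecting all non-trivial cycles gives (1 3)(2 10)(4 6)(5 7 9).

(1 3)(2 10)(4 6)(5 7 9)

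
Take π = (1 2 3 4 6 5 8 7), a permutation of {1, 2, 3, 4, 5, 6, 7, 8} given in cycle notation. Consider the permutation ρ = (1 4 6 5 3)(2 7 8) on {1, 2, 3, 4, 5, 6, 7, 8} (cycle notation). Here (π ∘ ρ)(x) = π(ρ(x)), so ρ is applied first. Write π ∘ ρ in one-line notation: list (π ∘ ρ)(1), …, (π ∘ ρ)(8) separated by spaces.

6 1 2 5 4 8 7 3

Chase each element through ρ then π: 1 → 4 → 6; 2 → 7 → 1; 3 → 1 → 2; 4 → 6 → 5; 5 → 3 → 4; 6 → 5 → 8; 7 → 8 → 7; 8 → 2 → 3.
So π ∘ ρ in one-line form is 6 1 2 5 4 8 7 3.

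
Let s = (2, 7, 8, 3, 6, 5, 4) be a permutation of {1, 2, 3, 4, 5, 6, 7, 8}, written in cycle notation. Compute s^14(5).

5 lies in the 7-cycle (2, 7, 8, 3, 6, 5, 4).
On a 7-cycle, s^7 is the identity, so s^14 = s^0 there (14 ≡ 0 mod 7).
So s^14(5) = 5.

5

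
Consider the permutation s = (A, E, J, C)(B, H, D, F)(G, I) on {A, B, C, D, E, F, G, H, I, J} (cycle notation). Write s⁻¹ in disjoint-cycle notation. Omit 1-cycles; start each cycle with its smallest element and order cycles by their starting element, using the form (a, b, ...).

(A, C, J, E)(B, F, D, H)(G, I)

The inverse reverses each cycle.
After reversing and putting each cycle's least element first, s⁻¹ = (A, C, J, E)(B, F, D, H)(G, I).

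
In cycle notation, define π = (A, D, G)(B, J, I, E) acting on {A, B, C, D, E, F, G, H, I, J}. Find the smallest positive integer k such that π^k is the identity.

The disjoint cycles have lengths 4, 3, 1, 1, 1.
The order of π is the least common multiple of its cycle lengths: lcm(4, 3) = 12.

12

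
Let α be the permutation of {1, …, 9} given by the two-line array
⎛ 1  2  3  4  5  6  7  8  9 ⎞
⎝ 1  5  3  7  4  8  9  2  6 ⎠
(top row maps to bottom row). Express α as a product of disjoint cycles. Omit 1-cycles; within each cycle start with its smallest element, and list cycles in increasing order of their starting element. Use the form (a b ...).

From 2: 2 → 5 → 4 → 7 → 9 → 6 → 8 → 2, closing the cycle (2 5 4 7 9 6 8).
Continuing from each remaining unvisited element yields (2 5 4 7 9 6 8).

(2 5 4 7 9 6 8)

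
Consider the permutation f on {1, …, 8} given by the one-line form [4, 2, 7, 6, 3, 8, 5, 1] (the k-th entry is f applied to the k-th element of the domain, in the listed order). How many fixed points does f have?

The fixed points (elements with f(x) = x) are {2}, so there is 1.

1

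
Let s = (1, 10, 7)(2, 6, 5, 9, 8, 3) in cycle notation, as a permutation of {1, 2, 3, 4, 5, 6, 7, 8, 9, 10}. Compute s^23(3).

8

3 lies in the 6-cycle (2, 6, 5, 9, 8, 3).
Powers repeat with period 6 on this cycle, and 23 mod 6 = 5, so s^23(3) = s^5(3).
Advancing 5 steps from 3: 3 → 2 → 6 → 5 → 9 → 8.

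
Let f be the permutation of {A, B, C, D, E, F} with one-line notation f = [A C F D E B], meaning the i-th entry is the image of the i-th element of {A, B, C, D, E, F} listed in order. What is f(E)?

E

E is element number 5 of the domain, and entry number 5 of the one-line form is E, so f(E) = E.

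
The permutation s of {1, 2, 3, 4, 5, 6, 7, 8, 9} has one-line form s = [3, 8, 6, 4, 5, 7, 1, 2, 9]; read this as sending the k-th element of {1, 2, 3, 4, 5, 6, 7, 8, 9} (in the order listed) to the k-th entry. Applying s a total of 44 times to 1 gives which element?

1

Tracing 1 → 3 → … returns to 1 after 4 steps, so 1 lies in a 4-cycle (1 3 6 7).
Powers repeat with period 4 on this cycle, and 44 mod 4 = 0, so s^44(1) = s^0(1).
So s^44(1) = 1.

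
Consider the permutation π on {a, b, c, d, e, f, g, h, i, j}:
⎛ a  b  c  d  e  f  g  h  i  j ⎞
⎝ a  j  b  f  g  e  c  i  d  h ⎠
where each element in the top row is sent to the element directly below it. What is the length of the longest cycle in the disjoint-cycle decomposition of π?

Decomposing into disjoint cycles gives (b, j, h, i, d, f, e, g, c); the longest has length 9.

9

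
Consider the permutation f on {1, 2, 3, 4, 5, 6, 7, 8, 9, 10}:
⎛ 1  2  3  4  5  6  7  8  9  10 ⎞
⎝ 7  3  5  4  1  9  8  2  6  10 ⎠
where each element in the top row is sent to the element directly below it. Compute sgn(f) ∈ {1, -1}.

In disjoint-cycle form the cycle lengths are 6, 2, 1, 1.
A cycle of length ℓ contributes ℓ−1 transpositions, so f is a product of 5 + 1 = 6 transpositions — even.

1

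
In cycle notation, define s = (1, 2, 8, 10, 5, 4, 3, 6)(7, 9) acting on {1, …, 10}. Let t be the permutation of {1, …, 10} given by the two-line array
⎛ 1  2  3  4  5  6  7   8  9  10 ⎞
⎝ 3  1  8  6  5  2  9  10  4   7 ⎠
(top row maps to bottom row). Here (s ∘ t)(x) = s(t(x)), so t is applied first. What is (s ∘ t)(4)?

t(4) = 6, then s(6) = 1; composing gives (s ∘ t)(4) = 1.

1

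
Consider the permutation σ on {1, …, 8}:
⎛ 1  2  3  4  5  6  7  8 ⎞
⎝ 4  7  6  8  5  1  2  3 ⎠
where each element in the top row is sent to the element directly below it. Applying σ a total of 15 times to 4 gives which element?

Tracing 4 → 8 → … returns to 4 after 5 steps, so 4 lies in a 5-cycle (1, 4, 8, 3, 6).
On a 5-cycle, σ^5 is the identity, so σ^15 = σ^0 there (15 ≡ 0 mod 5).
So σ^15(4) = 4.

4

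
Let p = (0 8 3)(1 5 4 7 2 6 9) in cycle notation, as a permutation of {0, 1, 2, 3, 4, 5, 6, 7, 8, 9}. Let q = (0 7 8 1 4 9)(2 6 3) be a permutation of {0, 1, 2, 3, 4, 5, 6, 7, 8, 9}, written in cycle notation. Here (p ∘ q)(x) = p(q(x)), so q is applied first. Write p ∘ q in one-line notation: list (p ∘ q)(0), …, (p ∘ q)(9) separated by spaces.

(p ∘ q)(x) = p(q(x)). Computing each image: p(q(0)) = p(7) = 2, p(q(1)) = p(4) = 7, p(q(2)) = p(6) = 9, p(q(3)) = p(2) = 6, p(q(4)) = p(9) = 1, p(q(5)) = p(5) = 4, p(q(6)) = p(3) = 0, p(q(7)) = p(8) = 3, p(q(8)) = p(1) = 5, p(q(9)) = p(0) = 8.
Hence p ∘ q = [2 7 9 6 1 4 0 3 5 8].

2 7 9 6 1 4 0 3 5 8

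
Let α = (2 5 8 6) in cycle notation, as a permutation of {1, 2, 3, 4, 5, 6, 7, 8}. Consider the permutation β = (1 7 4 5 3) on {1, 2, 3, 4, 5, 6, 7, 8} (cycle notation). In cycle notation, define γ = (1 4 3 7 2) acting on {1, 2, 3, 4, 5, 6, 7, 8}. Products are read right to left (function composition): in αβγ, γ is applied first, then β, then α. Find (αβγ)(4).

1

(αβγ)(4) = α(β(γ(4))). γ(4) = 3, then β(3) = 1, then α(1) = 1, so the result is 1.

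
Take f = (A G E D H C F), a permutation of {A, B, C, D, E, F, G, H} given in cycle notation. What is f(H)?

Within (A G E D H C F), H ↦ C.

C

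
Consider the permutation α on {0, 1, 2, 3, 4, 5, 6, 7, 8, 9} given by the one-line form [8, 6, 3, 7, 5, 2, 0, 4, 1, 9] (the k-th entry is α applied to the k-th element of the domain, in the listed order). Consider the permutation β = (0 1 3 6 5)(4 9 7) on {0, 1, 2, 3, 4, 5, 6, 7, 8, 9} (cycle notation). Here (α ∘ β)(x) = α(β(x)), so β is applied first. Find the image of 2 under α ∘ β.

3

(α ∘ β)(2) = α(β(2)). β(2) = 2, then α(2) = 3. So (α ∘ β)(2) = 3.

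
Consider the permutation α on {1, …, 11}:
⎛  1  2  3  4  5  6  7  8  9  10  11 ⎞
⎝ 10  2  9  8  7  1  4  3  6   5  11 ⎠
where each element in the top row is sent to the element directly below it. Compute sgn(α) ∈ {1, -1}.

In disjoint-cycle form the cycle lengths are 9, 1, 1.
A cycle is odd iff its length is even; α has 0 even-length cycles, so sgn(α) = (−1)^0 and α is even.

1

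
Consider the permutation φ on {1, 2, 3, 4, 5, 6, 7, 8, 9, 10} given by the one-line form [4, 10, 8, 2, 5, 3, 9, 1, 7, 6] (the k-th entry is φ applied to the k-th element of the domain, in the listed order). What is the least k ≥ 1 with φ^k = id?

Decomposing into disjoint cycles gives cycle lengths 7, 2, 1.
The order of φ is the least common multiple of its cycle lengths: lcm(7, 2) = 14.

14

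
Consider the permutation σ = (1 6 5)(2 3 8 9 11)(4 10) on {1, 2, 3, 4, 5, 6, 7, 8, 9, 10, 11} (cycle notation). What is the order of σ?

30

The disjoint cycles have lengths 5, 3, 2, 1.
Since disjoint cycles commute, ord(σ) = lcm(5, 3, 2) = 30.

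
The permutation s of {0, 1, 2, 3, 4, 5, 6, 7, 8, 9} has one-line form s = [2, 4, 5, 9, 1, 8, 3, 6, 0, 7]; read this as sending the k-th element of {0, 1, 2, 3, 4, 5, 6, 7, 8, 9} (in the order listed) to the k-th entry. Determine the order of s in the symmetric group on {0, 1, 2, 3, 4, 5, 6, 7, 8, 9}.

Writing s as disjoint cycles, the cycle lengths are 4, 4, 2.
The order of s is the least common multiple of its cycle lengths: lcm(4, 4, 2) = 4.

4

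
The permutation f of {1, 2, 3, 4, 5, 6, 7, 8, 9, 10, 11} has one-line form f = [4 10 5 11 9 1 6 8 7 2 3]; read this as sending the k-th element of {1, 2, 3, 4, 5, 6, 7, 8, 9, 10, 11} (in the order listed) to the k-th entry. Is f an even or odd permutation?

even

In disjoint-cycle form the cycle lengths are 8, 2, 1.
A cycle of length ℓ contributes ℓ−1 transpositions, so f is a product of 7 + 1 = 8 transpositions — even.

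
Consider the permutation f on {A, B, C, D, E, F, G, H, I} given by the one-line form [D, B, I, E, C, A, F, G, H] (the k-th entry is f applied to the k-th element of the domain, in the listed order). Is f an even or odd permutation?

odd

In disjoint-cycle form the cycle lengths are 8, 1.
A cycle is odd iff its length is even; f has 1 even-length cycle, so sgn(f) = (−1)^1 and f is odd.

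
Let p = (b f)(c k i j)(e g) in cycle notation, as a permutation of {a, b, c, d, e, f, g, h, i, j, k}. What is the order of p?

4

The disjoint cycles have lengths 4, 2, 2, 1, 1, 1.
Since disjoint cycles commute, ord(p) = lcm(4, 2, 2) = 4.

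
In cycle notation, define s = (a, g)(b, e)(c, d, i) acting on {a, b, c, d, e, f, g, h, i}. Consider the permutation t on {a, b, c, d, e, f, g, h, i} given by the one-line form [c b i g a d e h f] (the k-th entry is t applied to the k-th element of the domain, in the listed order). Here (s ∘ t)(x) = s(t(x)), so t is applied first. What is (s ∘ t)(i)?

(s ∘ t)(i) = s(t(i)). t(i) = f, then s(f) = f. So (s ∘ t)(i) = f.

f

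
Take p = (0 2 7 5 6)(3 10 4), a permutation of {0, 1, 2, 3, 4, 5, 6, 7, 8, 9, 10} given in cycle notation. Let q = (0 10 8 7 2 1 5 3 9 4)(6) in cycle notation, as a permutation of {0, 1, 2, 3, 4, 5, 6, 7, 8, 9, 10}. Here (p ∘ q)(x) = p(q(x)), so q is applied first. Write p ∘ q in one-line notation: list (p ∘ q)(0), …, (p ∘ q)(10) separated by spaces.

Chase each element through q then p: 0 → 10 → 4; 1 → 5 → 6; 2 → 1 → 1; 3 → 9 → 9; 4 → 0 → 2; 5 → 3 → 10; 6 → 6 → 0; 7 → 2 → 7; 8 → 7 → 5; 9 → 4 → 3; 10 → 8 → 8.
Collecting the images, p ∘ q = [4 6 1 9 2 10 0 7 5 3 8].

4 6 1 9 2 10 0 7 5 3 8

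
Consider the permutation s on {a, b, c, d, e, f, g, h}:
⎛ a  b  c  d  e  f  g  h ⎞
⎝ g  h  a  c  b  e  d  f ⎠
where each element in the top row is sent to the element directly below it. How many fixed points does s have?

No element satisfies s(x) = x, so there are 0 fixed points.

0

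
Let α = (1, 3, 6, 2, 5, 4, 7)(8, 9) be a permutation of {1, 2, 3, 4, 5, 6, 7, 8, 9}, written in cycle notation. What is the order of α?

14

The disjoint cycles have lengths 7, 2.
The order is lcm(7, 2) = 14.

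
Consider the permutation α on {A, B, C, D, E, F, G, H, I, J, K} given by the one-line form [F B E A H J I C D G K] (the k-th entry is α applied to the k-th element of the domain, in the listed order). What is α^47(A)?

Tracing A → F → … returns to A after 6 steps, so A lies in a 6-cycle (A F J G I D).
On a 6-cycle, α^6 is the identity, so α^47 = α^5 there (47 ≡ 5 mod 6).
Stepping 5 places around the cycle: A → F → J → G → I → D.

D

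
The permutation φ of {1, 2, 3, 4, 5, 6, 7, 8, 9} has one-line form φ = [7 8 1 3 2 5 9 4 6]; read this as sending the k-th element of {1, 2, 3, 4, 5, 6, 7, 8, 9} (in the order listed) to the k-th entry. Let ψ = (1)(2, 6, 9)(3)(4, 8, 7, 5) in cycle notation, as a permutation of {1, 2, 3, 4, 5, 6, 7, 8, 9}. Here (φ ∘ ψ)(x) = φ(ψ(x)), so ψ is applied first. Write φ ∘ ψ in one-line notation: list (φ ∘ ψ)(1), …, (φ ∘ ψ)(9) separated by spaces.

(φ ∘ ψ)(x) = φ(ψ(x)). Computing each image: φ(ψ(1)) = φ(1) = 7, φ(ψ(2)) = φ(6) = 5, φ(ψ(3)) = φ(3) = 1, φ(ψ(4)) = φ(8) = 4, φ(ψ(5)) = φ(4) = 3, φ(ψ(6)) = φ(9) = 6, φ(ψ(7)) = φ(5) = 2, φ(ψ(8)) = φ(7) = 9, φ(ψ(9)) = φ(2) = 8.
Hence φ ∘ ψ = [7 5 1 4 3 6 2 9 8].

7 5 1 4 3 6 2 9 8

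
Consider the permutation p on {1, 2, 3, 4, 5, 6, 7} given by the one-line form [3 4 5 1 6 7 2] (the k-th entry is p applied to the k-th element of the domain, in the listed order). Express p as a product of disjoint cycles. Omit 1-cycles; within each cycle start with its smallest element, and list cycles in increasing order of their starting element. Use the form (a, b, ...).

(1, 3, 5, 6, 7, 2, 4)

Start at 1 and follow images: 1 → 3 → 5 → 6 → 7 → 2 → 4 → 1, giving the cycle (1, 3, 5, 6, 7, 2, 4).
Continuing from each remaining unvisited element yields (1, 3, 5, 6, 7, 2, 4).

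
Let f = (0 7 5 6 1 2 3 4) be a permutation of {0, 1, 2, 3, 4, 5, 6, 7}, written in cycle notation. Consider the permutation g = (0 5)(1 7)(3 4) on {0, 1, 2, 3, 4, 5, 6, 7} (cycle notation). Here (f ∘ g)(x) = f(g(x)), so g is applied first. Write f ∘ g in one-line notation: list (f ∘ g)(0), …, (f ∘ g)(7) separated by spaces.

6 5 3 0 4 7 1 2

For each element, apply g then f: 0 → 5 → 6; 1 → 7 → 5; 2 → 2 → 3; 3 → 4 → 0; 4 → 3 → 4; 5 → 0 → 7; 6 → 6 → 1; 7 → 1 → 2.
So f ∘ g in one-line form is 6 5 3 0 4 7 1 2.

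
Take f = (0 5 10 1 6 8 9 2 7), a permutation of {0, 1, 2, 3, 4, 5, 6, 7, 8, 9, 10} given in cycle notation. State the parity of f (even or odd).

The cycle lengths are 9, 1, 1.
A cycle of length ℓ contributes ℓ−1 transpositions, so f is a product of 8 transpositions — even.

even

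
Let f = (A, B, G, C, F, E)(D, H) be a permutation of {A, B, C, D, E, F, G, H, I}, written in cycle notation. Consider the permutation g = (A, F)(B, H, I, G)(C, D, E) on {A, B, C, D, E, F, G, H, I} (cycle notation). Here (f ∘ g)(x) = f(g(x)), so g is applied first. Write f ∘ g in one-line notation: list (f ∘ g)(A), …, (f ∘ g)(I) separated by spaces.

(f ∘ g)(x) = f(g(x)). Computing each image: f(g(A)) = f(F) = E, f(g(B)) = f(H) = D, f(g(C)) = f(D) = H, f(g(D)) = f(E) = A, f(g(E)) = f(C) = F, f(g(F)) = f(A) = B, f(g(G)) = f(B) = G, f(g(H)) = f(I) = I, f(g(I)) = f(G) = C.
Hence f ∘ g = [E D H A F B G I C].

E D H A F B G I C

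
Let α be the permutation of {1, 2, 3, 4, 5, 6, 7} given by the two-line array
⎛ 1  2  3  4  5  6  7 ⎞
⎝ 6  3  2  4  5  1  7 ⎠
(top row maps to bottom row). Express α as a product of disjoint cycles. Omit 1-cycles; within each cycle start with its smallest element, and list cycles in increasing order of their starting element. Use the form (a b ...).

Iterating α from 1 gives 1 → 6 → 1; that is the 2-cycle (1 6).
Continuing from each remaining unvisited element yields (1 6)(2 3).

(1 6)(2 3)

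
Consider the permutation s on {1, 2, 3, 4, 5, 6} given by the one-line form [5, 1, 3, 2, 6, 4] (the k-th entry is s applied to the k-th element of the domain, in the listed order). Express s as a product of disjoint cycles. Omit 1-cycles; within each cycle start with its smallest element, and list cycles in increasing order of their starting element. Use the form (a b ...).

Start at 1 and follow images: 1 → 5 → 6 → 4 → 2 → 1, giving the cycle (1 5 6 4 2).
Repeating from the next unused element and collecting all non-trivial cycles gives (1 5 6 4 2).

(1 5 6 4 2)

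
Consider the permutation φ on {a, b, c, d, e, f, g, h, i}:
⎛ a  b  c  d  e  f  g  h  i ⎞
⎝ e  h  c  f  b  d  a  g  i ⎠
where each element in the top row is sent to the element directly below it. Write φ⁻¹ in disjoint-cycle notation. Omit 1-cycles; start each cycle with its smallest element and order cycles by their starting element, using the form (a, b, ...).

First write φ in disjoint cycles: (a, e, b, h, g)(d, f).
Reversing each cycle (and rotating so the smallest element leads) gives φ⁻¹ = (a, g, h, b, e)(d, f).

(a, g, h, b, e)(d, f)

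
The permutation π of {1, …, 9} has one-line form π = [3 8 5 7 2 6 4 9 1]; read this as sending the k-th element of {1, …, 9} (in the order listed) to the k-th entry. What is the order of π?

Decomposing into disjoint cycles gives cycle lengths 6, 2, 1.
The order of π is the least common multiple of its cycle lengths: lcm(6, 2) = 6.

6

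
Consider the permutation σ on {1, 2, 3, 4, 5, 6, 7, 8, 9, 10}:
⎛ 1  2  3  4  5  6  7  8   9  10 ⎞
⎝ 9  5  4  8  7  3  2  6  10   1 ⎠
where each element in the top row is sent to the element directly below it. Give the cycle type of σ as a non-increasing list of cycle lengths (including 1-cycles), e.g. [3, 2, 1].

[4, 3, 3]

The disjoint cycles are (1 9 10)(2 5 7)(3 4 8 6), with lengths 4, 3, 3 in non-increasing order.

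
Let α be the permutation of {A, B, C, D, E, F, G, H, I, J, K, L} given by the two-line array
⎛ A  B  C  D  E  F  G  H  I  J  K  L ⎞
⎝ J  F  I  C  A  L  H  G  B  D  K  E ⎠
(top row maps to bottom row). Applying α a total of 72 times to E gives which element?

Tracing E → A → … returns to E after 9 steps, so E lies in a 9-cycle (A J D C I B F L E).
Since the cycle has length 9, α^72 acts on it the same as α^0 (72 mod 9 = 0).
So α^72(E) = E.

E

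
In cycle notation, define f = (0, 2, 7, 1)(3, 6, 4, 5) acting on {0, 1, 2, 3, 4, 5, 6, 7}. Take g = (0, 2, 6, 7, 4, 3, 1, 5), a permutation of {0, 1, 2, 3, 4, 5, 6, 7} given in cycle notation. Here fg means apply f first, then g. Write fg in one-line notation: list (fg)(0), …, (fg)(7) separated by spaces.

6 2 4 7 0 1 3 5

Chase each element through f then g: 0 → 2 → 6; 1 → 0 → 2; 2 → 7 → 4; 3 → 6 → 7; 4 → 5 → 0; 5 → 3 → 1; 6 → 4 → 3; 7 → 1 → 5.
So fg in one-line form is 6 2 4 7 0 1 3 5.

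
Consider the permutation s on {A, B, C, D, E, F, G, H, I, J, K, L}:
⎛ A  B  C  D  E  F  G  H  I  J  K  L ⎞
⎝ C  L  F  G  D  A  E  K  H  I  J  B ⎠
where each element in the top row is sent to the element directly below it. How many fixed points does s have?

No element satisfies s(x) = x, so there are 0 fixed points.

0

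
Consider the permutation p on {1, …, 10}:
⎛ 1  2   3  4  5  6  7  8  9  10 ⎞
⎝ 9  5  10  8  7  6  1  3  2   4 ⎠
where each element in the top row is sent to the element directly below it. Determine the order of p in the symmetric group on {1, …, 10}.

The disjoint-cycle form of p has cycle lengths 5, 4, 1.
The order is lcm(5, 4) = 20.

20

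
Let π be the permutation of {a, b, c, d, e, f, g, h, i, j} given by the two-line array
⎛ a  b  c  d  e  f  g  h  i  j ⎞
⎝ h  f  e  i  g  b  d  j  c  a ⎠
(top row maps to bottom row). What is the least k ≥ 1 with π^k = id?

Writing π as disjoint cycles, the cycle lengths are 5, 3, 2.
The order of π is the least common multiple of its cycle lengths: lcm(5, 3, 2) = 30.

30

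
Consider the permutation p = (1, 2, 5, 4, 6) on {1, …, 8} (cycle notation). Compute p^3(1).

4

1 lies in the 5-cycle (1, 2, 5, 4, 6).
Stepping 3 places around the cycle: 1 → 2 → 5 → 4.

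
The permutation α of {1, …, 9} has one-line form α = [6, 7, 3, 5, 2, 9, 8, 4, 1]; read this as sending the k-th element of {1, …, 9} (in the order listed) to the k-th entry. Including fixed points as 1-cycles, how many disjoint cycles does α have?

The cycle decomposition is (1, 6, 9)(2, 7, 8, 4, 5)(3), which has 3 cycles (counting 1-cycles).

3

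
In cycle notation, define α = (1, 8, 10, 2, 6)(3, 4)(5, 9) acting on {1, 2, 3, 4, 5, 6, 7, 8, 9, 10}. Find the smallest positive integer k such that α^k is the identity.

10

The disjoint cycles have lengths 5, 2, 2, 1.
The order is lcm(5, 2, 2) = 10.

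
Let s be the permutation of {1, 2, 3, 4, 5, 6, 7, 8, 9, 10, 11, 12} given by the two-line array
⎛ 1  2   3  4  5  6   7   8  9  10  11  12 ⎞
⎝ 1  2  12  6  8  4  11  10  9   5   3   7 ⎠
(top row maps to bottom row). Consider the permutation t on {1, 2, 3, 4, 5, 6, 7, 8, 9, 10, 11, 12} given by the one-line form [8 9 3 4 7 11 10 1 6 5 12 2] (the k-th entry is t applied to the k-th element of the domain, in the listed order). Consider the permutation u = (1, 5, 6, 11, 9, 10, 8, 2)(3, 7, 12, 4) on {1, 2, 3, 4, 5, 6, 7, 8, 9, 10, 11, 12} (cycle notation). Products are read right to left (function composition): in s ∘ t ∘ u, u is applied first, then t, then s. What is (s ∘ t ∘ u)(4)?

Chase 4: u(4) = 3; t(3) = 3; s(3) = 12. Hence (s ∘ t ∘ u)(4) = 12.

12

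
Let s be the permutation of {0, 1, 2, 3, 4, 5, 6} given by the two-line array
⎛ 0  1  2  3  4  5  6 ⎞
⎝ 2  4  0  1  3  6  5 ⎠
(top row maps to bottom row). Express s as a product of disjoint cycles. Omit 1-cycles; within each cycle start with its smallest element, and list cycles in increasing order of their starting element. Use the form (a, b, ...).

(0, 2)(1, 4, 3)(5, 6)

From 0: 0 → 2 → 0, closing the cycle (0, 2).
Continuing from each remaining unvisited element yields (0, 2)(1, 4, 3)(5, 6).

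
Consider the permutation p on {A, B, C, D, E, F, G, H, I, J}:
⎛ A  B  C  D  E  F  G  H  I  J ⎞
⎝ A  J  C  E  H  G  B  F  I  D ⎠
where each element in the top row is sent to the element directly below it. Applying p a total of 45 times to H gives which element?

B

Tracing H → F → … returns to H after 7 steps, so H lies in a 7-cycle (B J D E H F G).
Powers repeat with period 7 on this cycle, and 45 mod 7 = 3, so p^45(H) = p^3(H).
Stepping 3 places around the cycle: H → F → G → B.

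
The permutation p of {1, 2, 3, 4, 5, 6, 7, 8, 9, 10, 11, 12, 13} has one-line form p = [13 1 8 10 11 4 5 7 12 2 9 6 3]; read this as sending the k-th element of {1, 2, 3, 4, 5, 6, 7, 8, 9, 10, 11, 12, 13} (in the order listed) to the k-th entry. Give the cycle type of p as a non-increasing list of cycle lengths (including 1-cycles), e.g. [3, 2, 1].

The disjoint cycles are (1 13 3 8 7 5 11 9 12 6 4 10 2), with lengths 13 in non-increasing order.

[13]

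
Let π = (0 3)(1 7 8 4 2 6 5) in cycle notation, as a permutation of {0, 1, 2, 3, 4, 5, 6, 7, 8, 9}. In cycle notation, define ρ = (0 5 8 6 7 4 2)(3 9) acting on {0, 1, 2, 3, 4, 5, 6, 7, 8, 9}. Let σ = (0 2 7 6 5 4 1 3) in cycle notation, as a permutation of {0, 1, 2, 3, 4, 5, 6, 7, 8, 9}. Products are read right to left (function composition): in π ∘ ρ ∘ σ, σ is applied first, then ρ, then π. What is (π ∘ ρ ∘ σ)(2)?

(π ∘ ρ ∘ σ)(2) = π(ρ(σ(2))). σ(2) = 7, then ρ(7) = 4, then π(4) = 2, so the result is 2.

2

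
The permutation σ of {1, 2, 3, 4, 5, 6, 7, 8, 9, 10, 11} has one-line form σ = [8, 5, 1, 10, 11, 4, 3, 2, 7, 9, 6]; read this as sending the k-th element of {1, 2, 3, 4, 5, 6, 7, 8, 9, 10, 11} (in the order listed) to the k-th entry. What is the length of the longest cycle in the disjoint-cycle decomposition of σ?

11

Decomposing into disjoint cycles gives (1, 8, 2, 5, 11, 6, 4, 10, 9, 7, 3); the longest has length 11.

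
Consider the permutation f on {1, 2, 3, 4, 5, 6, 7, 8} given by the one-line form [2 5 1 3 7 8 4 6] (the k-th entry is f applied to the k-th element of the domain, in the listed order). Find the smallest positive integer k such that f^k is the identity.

6

Decomposing into disjoint cycles gives cycle lengths 6, 2.
The order of f is the least common multiple of its cycle lengths: lcm(6, 2) = 6.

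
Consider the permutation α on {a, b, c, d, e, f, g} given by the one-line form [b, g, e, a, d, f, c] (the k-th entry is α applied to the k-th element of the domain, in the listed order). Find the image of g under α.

c

g is element number 7 of the domain, and entry number 7 of the one-line form is c, so α(g) = c.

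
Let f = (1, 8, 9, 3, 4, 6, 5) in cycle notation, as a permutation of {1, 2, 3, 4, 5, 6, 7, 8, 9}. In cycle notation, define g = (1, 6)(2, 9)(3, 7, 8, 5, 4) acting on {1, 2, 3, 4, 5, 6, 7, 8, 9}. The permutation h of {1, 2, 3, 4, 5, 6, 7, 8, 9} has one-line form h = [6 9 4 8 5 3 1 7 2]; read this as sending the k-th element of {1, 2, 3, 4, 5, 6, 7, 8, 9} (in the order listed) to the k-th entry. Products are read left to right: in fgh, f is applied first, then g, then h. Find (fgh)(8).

9

(fgh)(8) = h(g(f(8))). f(8) = 9, then g(9) = 2, then h(2) = 9, so the result is 9.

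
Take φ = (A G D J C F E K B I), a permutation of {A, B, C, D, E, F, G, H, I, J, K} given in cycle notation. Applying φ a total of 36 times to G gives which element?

G lies in the 10-cycle (A G D J C F E K B I).
On a 10-cycle, φ^10 is the identity, so φ^36 = φ^6 there (36 ≡ 6 mod 10).
Advancing 6 steps from G: G → D → J → C → F → E → K.

K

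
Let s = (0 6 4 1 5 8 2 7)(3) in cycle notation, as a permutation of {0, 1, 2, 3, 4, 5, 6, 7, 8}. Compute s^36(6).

8

6 lies in the 8-cycle (0 6 4 1 5 8 2 7).
Since the cycle has length 8, s^36 acts on it the same as s^4 (36 mod 8 = 4).
Advancing 4 steps from 6: 6 → 4 → 1 → 5 → 8.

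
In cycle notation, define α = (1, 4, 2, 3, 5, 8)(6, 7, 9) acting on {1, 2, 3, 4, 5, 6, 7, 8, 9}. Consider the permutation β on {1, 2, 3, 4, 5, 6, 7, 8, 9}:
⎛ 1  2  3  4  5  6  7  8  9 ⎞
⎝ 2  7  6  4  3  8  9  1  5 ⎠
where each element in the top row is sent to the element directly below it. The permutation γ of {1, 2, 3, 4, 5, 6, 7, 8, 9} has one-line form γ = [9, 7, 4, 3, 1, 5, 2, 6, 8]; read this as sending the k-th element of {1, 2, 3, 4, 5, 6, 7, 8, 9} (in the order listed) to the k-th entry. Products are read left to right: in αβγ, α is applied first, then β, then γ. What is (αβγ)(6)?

8

Chase 6: α(6) = 7; β(7) = 9; γ(9) = 8. Hence (αβγ)(6) = 8.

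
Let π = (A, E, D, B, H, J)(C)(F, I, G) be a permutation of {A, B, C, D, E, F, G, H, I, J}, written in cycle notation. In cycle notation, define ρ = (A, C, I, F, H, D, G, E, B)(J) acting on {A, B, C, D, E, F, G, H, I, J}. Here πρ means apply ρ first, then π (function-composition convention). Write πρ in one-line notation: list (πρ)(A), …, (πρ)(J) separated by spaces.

Chase each element through ρ then π: A → C → C; B → A → E; C → I → G; D → G → F; E → B → H; F → H → J; G → E → D; H → D → B; I → F → I; J → J → A.
Collecting the images, πρ = [C E G F H J D B I A].

C E G F H J D B I A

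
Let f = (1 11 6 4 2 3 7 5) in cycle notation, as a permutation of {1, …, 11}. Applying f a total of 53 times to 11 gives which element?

7

11 lies in the 8-cycle (1 11 6 4 2 3 7 5).
Powers repeat with period 8 on this cycle, and 53 mod 8 = 5, so f^53(11) = f^5(11).
Advancing 5 steps from 11: 11 → 6 → 4 → 2 → 3 → 7.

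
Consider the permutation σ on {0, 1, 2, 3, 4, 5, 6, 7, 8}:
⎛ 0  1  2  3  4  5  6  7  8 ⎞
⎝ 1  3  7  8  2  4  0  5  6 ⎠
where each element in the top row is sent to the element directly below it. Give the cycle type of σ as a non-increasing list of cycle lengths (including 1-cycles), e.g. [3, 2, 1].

The disjoint cycles are (0, 1, 3, 8, 6)(2, 7, 5, 4), with lengths 5, 4 in non-increasing order.

[5, 4]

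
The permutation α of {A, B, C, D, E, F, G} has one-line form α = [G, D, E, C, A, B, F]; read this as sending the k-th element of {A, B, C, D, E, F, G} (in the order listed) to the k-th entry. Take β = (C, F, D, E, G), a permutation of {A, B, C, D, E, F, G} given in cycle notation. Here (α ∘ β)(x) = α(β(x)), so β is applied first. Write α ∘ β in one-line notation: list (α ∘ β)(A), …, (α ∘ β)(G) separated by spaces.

G D B A F C E

For each element, apply β then α: A → A → G; B → B → D; C → F → B; D → E → A; E → G → F; F → D → C; G → C → E.
Collecting the images, α ∘ β = [G D B A F C E].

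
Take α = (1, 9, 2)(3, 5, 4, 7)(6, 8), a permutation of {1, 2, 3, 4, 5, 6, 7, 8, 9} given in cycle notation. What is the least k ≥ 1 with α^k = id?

The disjoint cycles have lengths 4, 3, 2.
The order is lcm(4, 3, 2) = 12.

12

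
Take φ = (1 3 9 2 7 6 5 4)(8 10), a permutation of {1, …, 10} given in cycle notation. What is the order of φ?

The disjoint cycles have lengths 8, 2.
The order of φ is the least common multiple of its cycle lengths: lcm(8, 2) = 8.

8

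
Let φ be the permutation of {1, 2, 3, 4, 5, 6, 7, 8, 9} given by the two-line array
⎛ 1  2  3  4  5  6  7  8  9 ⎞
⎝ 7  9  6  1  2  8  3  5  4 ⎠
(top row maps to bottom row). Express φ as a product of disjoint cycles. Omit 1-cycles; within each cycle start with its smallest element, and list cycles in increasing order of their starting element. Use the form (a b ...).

Iterating φ from 1 gives 1 → 7 → 3 → 6 → 8 → 5 → 2 → 9 → 4 → 1; that is the 9-cycle (1 7 3 6 8 5 2 9 4).
Repeating from the next unused element and collecting all non-trivial cycles gives (1 7 3 6 8 5 2 9 4).

(1 7 3 6 8 5 2 9 4)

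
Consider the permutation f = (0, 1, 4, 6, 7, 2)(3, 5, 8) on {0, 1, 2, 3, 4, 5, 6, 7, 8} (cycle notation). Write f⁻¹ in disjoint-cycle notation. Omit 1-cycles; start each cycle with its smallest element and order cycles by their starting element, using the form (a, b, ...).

Inverting a permutation written in cycle notation just reverses the order within every cycle.
After reversing and putting each cycle's least element first, f⁻¹ = (0, 2, 7, 6, 4, 1)(3, 8, 5).

(0, 2, 7, 6, 4, 1)(3, 8, 5)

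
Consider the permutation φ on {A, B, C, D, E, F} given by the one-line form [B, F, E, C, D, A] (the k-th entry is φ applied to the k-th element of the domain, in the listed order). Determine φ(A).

A is element number 1 of the domain, and entry number 1 of the one-line form is B, so φ(A) = B.

B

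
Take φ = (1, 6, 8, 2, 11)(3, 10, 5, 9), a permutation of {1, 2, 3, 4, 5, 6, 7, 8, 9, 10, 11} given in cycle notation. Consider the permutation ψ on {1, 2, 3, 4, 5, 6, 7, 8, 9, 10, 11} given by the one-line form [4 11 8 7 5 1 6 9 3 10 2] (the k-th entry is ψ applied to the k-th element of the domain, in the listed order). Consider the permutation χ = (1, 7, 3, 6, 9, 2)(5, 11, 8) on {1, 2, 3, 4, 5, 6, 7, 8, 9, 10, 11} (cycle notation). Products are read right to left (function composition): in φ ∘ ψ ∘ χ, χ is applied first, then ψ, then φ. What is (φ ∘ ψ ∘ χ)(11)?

3

Chase 11: χ(11) = 8; ψ(8) = 9; φ(9) = 3. Hence (φ ∘ ψ ∘ χ)(11) = 3.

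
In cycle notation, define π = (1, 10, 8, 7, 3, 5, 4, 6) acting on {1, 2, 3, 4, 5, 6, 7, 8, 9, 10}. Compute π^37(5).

5 lies in the 8-cycle (1, 10, 8, 7, 3, 5, 4, 6).
Since the cycle has length 8, π^37 acts on it the same as π^5 (37 mod 8 = 5).
Advancing 5 steps from 5: 5 → 4 → 6 → 1 → 10 → 8.

8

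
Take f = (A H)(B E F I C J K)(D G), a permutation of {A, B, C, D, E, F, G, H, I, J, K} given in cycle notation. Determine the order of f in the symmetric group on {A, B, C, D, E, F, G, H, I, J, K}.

14

The cycle type of f is (7, 2, 2).
Since disjoint cycles commute, ord(f) = lcm(7, 2, 2) = 14.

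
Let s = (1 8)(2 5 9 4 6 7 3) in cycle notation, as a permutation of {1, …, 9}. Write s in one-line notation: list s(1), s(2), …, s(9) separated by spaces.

8 5 2 6 9 7 3 1 4

Reading each image from the cycles: 1↦8, 2↦5, 3↦2, 4↦6, 5↦9, 6↦7, 7↦3, 8↦1, 9↦4.
So the one-line form is 8 5 2 6 9 7 3 1 4.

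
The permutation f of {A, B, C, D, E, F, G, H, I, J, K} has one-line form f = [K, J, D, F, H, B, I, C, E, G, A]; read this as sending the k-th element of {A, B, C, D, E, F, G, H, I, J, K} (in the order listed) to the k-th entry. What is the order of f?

18

Writing f as disjoint cycles, the cycle lengths are 9, 2.
The order is lcm(9, 2) = 18.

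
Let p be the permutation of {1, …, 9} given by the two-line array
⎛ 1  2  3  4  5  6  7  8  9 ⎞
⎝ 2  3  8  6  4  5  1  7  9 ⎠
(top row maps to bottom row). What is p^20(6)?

Tracing 6 → 5 → … returns to 6 after 3 steps, so 6 lies in a 3-cycle (4, 6, 5).
Since the cycle has length 3, p^20 acts on it the same as p^2 (20 mod 3 = 2).
Advancing 2 steps from 6: 6 → 5 → 4.

4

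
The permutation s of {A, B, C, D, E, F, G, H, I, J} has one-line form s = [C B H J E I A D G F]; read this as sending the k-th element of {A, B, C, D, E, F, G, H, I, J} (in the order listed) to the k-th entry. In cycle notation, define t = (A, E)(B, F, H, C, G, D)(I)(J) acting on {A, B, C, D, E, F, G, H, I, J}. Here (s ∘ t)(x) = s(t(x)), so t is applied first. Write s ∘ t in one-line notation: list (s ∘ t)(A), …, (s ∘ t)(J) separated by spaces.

For each element, apply t then s: A → E → E; B → F → I; C → G → A; D → B → B; E → A → C; F → H → D; G → D → J; H → C → H; I → I → G; J → J → F.
So s ∘ t in one-line form is E I A B C D J H G F.

E I A B C D J H G F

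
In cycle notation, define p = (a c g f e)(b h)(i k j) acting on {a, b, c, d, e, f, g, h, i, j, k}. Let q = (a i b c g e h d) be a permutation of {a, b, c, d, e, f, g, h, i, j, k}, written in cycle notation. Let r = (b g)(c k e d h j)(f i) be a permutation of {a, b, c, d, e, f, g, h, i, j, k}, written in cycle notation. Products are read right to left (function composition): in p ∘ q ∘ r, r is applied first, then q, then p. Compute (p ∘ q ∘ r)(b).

(p ∘ q ∘ r)(b) = p(q(r(b))). r(b) = g, then q(g) = e, then p(e) = a, so the result is a.

a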